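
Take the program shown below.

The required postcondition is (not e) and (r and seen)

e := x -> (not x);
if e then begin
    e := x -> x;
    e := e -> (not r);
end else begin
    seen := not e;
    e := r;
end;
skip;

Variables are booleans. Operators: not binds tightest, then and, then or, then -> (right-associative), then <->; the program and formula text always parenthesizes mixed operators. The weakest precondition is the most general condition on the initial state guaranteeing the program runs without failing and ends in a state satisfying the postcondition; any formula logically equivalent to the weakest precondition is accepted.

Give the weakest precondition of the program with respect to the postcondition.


Working backward. After the program, the postcondition (not e) and (r and seen) must hold; in canonical form it is (not e) and r and seen.
Before skip: (not e) and r and seen
Then branch requires r and seen; else branch requires false.
Before the if: (e -> (r and seen)) and e
Before e := x -> (not x): ((x -> (not x)) -> (r and seen)) and (x -> (not x))
Answer: WP = ((x -> (not x)) -> (r and seen)) and (x -> (not x))


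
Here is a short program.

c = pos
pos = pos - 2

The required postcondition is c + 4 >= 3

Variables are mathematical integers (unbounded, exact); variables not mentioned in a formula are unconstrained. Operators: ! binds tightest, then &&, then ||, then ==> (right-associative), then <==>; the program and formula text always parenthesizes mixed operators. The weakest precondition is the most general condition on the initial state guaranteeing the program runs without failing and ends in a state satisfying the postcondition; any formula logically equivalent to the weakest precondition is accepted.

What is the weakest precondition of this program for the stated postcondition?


Working backward. After the program, the postcondition c + 4 >= 3 must hold; in canonical form it is c >= -1.
Before pos := pos - 2: c >= -1
Before c := pos: pos >= -1
Answer: WP = pos >= -1


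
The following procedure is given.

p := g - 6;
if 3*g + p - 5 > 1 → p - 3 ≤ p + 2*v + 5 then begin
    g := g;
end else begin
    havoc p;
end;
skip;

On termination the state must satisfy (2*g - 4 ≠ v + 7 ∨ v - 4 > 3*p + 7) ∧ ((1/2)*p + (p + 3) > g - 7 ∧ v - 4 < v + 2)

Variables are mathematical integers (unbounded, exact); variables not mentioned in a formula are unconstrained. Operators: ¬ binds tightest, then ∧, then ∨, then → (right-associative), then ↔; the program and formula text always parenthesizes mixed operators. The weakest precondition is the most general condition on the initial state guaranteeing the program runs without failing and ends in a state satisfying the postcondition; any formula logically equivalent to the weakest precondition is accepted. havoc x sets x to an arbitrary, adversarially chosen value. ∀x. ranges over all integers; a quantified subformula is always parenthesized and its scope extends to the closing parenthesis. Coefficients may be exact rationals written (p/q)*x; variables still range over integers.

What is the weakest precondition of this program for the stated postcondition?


Working backward. After the program, the postcondition (2*g - 4 ≠ v + 7 ∨ v - 4 > 3*p + 7) ∧ ((1/2)*p + (p + 3) > g - 7 ∧ v - 4 < v + 2) must hold; in canonical form it is (2*g ≠ v + 11 ∨ v > 3*p + 11) ∧ (3/2)*p > g - 10.
Before skip: (2*g ≠ v + 11 ∨ v > 3*p + 11) ∧ (3/2)*p > g - 10
Then branch requires (2*g ≠ v + 11 ∨ v > 3*p + 11) ∧ (3/2)*p > g - 10; else branch requires ∀p_1. ((2*g ≠ v + 11 ∨ v > 3*p_1 + 11) ∧ (3/2)*p_1 > g - 10).
Before the if: ((3*g + p > 6 → 2*v ≥ -8) → ((2*g ≠ v + 11 ∨ v > 3*p + 11) ∧ (3/2)*p > g - 10)) ∧ ((¬(3*g + p > 6 → 2*v ≥ -8)) → (∀p_1. ((2*g ≠ v + 11 ∨ v > 3*p_1 + 11) ∧ (3/2)*p_1 > g - 10)))
Before p := g - 6: ((4*g > 12 → 2*v ≥ -8) → ((2*g ≠ v + 11 ∨ v > 3*g - 7) ∧ (1/2)*g > -1)) ∧ ((¬(4*g > 12 → 2*v ≥ -8)) → (∀p_1. ((2*g ≠ v + 11 ∨ v > 3*p_1 + 11) ∧ (3/2)*p_1 > g - 10)))
Answer: WP = ((4*g > 12 → 2*v ≥ -8) → ((2*g ≠ v + 11 ∨ v > 3*g - 7) ∧ (1/2)*g > -1)) ∧ ((¬(4*g > 12 → 2*v ≥ -8)) → (∀p_1. ((2*g ≠ v + 11 ∨ v > 3*p_1 + 11) ∧ (3/2)*p_1 > g - 10)))


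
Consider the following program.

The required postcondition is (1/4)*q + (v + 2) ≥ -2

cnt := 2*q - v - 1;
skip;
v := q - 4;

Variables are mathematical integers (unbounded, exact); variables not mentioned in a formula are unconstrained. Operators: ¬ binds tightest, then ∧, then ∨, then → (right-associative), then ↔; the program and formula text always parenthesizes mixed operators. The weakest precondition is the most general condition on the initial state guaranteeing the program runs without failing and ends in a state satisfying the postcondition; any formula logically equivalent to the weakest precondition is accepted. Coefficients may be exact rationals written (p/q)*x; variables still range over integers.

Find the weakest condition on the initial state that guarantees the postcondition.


Working backward. After the program, the postcondition (1/4)*q + (v + 2) ≥ -2 must hold; in canonical form it is (1/4)*q + v ≥ -4.
Before v := q - 4: (5/4)*q ≥ 0
Before skip: (5/4)*q ≥ 0
Before cnt := 2*q - v - 1: (5/4)*q ≥ 0
Answer: WP = (5/4)*q ≥ 0


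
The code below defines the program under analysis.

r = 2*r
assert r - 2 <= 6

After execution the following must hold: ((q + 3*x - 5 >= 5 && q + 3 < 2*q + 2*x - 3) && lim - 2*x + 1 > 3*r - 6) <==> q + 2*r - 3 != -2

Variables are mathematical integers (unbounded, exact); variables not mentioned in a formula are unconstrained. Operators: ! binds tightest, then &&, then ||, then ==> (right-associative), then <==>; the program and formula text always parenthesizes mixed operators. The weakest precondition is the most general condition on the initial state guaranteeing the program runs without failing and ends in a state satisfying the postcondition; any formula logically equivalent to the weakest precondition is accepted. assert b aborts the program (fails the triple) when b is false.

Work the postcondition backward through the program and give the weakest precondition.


Working backward. After the program, the postcondition ((q + 3*x - 5 >= 5 && q + 3 < 2*q + 2*x - 3) && lim - 2*x + 1 > 3*r - 6) <==> q + 2*r - 3 != -2 must hold; in canonical form it is (q + 3*x >= 10 && q + 2*x > 6 && lim > 3*r + 2*x - 7) <==> q + 2*r != 1.
Before assert r - 2 <= 6: r <= 8 && ((q + 3*x >= 10 && q + 2*x > 6 && lim > 3*r + 2*x - 7) <==> q + 2*r != 1)
Before r := 2*r: 2*r <= 8 && ((q + 3*x >= 10 && q + 2*x > 6 && lim > 6*r + 2*x - 7) <==> q + 4*r != 1)
Answer: WP = 2*r <= 8 && ((q + 3*x >= 10 && q + 2*x > 6 && lim > 6*r + 2*x - 7) <==> q + 4*r != 1)


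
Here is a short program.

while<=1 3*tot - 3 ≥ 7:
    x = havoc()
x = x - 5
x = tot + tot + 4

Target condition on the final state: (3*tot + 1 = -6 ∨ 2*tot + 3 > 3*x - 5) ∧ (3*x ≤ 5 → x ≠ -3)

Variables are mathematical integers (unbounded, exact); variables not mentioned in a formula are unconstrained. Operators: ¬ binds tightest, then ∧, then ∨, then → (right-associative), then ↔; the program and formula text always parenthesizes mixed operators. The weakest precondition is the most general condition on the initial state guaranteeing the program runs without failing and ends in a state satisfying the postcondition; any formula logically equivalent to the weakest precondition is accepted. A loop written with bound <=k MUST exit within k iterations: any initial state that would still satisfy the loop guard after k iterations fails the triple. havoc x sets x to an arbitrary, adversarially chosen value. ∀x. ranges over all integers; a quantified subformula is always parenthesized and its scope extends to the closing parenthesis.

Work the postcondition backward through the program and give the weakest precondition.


Working backward. After the program, the postcondition (3*tot + 1 = -6 ∨ 2*tot + 3 > 3*x - 5) ∧ (3*x ≤ 5 → x ≠ -3) must hold; in canonical form it is (3*tot = -7 ∨ 2*tot > 3*x - 8) ∧ (3*x ≤ 5 → x ≠ -3).
Before x := tot + tot + 4: (3*tot = -7 ∨ 4*tot < -4) ∧ (6*tot ≤ -7 → 2*tot ≠ -7)
Before x := x - 5: (3*tot = -7 ∨ 4*tot < -4) ∧ (6*tot ≤ -7 → 2*tot ≠ -7)
Before the loop (bound <=1), unroll the exhaustion recursion (WP_0 = exit-now case; WP_j = one more guarded iteration, up to j = 1):
  WP_0: (¬(3*tot ≥ 10)) ∧ (3*tot = -7 ∨ 4*tot < -4) ∧ (6*tot ≤ -7 → 2*tot ≠ -7)
  WP_1: (3*tot ≥ 10 → ((¬(3*tot ≥ 10)) ∧ (3*tot = -7 ∨ 4*tot < -4) ∧ (6*tot ≤ -7 → 2*tot ≠ -7))) ∧ ((¬(3*tot ≥ 10)) → ((3*tot = -7 ∨ 4*tot < -4) ∧ (6*tot ≤ -7 → 2*tot ≠ -7)))
So before the loop: (3*tot ≥ 10 → ((¬(3*tot ≥ 10)) ∧ (3*tot = -7 ∨ 4*tot < -4) ∧ (6*tot ≤ -7 → 2*tot ≠ -7))) ∧ ((¬(3*tot ≥ 10)) → ((3*tot = -7 ∨ 4*tot < -4) ∧ (6*tot ≤ -7 → 2*tot ≠ -7)))
Answer: WP = (3*tot ≥ 10 → ((¬(3*tot ≥ 10)) ∧ (3*tot = -7 ∨ 4*tot < -4) ∧ (6*tot ≤ -7 → 2*tot ≠ -7))) ∧ ((¬(3*tot ≥ 10)) → ((3*tot = -7 ∨ 4*tot < -4) ∧ (6*tot ≤ -7 → 2*tot ≠ -7)))


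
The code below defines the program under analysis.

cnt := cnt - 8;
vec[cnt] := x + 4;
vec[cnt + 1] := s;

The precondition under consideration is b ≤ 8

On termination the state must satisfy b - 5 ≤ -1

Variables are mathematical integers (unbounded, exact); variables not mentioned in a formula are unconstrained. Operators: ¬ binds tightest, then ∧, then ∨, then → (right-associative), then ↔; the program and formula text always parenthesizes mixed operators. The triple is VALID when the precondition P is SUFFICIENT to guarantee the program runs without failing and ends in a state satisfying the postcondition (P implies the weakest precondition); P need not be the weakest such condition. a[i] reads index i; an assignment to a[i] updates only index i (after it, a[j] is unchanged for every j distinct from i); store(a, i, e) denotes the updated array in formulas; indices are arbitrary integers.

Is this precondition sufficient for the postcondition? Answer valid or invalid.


Working backward. After the program, the postcondition b - 5 ≤ -1 must hold; in canonical form it is b ≤ 4.
Before vec[cnt + 1] := s: b ≤ 4
Before vec[cnt] := x + 4: b ≤ 4
Before cnt := cnt - 8: b ≤ 4
The weakest precondition is b ≤ 4.
Check whether b ≤ 8 implies it.
Countermodel: at the initial state b = 5, the precondition holds but the weakest precondition fails.
Answer: invalid


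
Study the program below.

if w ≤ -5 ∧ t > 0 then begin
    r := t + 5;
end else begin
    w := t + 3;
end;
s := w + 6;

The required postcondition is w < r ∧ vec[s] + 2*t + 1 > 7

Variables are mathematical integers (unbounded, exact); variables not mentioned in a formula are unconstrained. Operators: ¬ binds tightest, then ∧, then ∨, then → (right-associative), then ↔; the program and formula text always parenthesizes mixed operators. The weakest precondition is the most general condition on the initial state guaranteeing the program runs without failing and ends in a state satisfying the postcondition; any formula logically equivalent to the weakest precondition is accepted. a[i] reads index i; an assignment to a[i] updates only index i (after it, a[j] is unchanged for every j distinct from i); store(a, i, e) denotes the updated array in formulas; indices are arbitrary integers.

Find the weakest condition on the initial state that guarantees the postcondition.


Working backward. After the program, the postcondition w < r ∧ vec[s] + 2*t + 1 > 7 must hold; in canonical form it is w < r ∧ vec[s] + 2*t > 6.
Before s := w + 6: w < r ∧ vec[w + 6] + 2*t > 6
Then branch requires w < t + 5 ∧ vec[w + 6] + 2*t > 6; else branch requires t < r - 3 ∧ vec[t + 9] + 2*t > 6.
Before the if: ((w ≤ -5 ∧ t > 0) → (w < t + 5 ∧ vec[w + 6] + 2*t > 6)) ∧ ((¬(w ≤ -5 ∧ t > 0)) → (t < r - 3 ∧ vec[t + 9] + 2*t > 6))
Answer: WP = ((w ≤ -5 ∧ t > 0) → (w < t + 5 ∧ vec[w + 6] + 2*t > 6)) ∧ ((¬(w ≤ -5 ∧ t > 0)) → (t < r - 3 ∧ vec[t + 9] + 2*t > 6))


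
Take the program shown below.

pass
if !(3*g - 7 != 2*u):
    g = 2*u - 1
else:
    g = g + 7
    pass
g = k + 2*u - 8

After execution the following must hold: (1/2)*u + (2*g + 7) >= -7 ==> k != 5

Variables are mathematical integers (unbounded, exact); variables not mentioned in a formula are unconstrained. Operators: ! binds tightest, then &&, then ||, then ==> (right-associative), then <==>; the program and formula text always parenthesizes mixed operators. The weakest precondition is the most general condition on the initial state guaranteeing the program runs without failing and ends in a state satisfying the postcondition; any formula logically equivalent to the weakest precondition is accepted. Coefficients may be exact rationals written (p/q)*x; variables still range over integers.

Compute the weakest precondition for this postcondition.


Working backward. After the program, the postcondition (1/2)*u + (2*g + 7) >= -7 ==> k != 5 must hold; in canonical form it is 2*g + (1/2)*u >= -14 ==> k != 5.
Before g := k + 2*u - 8: 2*k + (9/2)*u >= 2 ==> k != 5
Then branch requires 2*k + (9/2)*u >= 2 ==> k != 5; else branch requires 2*k + (9/2)*u >= 2 ==> k != 5.
Before the if: ((!(3*g != 2*u + 7)) ==> (2*k + (9/2)*u >= 2 ==> k != 5)) && (3*g != 2*u + 7 ==> (2*k + (9/2)*u >= 2 ==> k != 5))
Before skip: ((!(3*g != 2*u + 7)) ==> (2*k + (9/2)*u >= 2 ==> k != 5)) && (3*g != 2*u + 7 ==> (2*k + (9/2)*u >= 2 ==> k != 5))
Answer: WP = ((!(3*g != 2*u + 7)) ==> (2*k + (9/2)*u >= 2 ==> k != 5)) && (3*g != 2*u + 7 ==> (2*k + (9/2)*u >= 2 ==> k != 5))


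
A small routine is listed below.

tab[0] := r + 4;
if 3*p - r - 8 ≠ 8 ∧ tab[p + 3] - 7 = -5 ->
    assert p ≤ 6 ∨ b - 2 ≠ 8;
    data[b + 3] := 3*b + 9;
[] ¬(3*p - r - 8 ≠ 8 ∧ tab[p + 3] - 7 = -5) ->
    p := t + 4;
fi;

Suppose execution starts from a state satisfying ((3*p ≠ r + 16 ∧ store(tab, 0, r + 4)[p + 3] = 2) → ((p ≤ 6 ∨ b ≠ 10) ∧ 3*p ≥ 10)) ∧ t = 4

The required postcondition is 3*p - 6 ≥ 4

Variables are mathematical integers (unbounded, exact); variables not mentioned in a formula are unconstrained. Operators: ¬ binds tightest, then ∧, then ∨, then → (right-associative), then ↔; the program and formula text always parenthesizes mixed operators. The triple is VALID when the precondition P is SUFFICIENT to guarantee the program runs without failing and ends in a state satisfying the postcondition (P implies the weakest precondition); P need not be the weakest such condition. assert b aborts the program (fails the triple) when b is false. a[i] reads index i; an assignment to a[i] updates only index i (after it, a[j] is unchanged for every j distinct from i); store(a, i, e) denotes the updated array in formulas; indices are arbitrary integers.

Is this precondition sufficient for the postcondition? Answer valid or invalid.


Working backward. After the program, the postcondition 3*p - 6 ≥ 4 must hold; in canonical form it is 3*p ≥ 10.
Then branch requires (p ≤ 6 ∨ b ≠ 10) ∧ 3*p ≥ 10; else branch requires 3*t ≥ -2.
Before the if: ((3*p ≠ r + 16 ∧ tab[p + 3] = 2) → ((p ≤ 6 ∨ b ≠ 10) ∧ 3*p ≥ 10)) ∧ ((¬(3*p ≠ r + 16 ∧ tab[p + 3] = 2)) → 3*t ≥ -2)
Before tab[0] := r + 4: ((3*p ≠ r + 16 ∧ store(tab, 0, r + 4)[p + 3] = 2) → ((p ≤ 6 ∨ b ≠ 10) ∧ 3*p ≥ 10)) ∧ ((¬(3*p ≠ r + 16 ∧ store(tab, 0, r + 4)[p + 3] = 2)) → 3*t ≥ -2)
The weakest precondition is ((3*p ≠ r + 16 ∧ store(tab, 0, r + 4)[p + 3] = 2) → ((p ≤ 6 ∨ b ≠ 10) ∧ 3*p ≥ 10)) ∧ ((¬(3*p ≠ r + 16 ∧ store(tab, 0, r + 4)[p + 3] = 2)) → 3*t ≥ -2).
Check whether ((3*p ≠ r + 16 ∧ store(tab, 0, r + 4)[p + 3] = 2) → ((p ≤ 6 ∨ b ≠ 10) ∧ 3*p ≥ 10)) ∧ t = 4 implies it.
Every state satisfying the precondition satisfies the weakest precondition: the implication holds.
Answer: valid


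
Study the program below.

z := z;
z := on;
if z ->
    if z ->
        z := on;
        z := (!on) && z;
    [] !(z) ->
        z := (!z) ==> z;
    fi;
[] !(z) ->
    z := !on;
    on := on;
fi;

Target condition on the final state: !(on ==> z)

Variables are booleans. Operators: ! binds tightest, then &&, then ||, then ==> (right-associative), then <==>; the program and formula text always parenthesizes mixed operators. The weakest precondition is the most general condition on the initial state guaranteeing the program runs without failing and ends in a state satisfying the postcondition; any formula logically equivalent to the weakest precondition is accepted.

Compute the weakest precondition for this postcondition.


Working backward. After the program, !(on ==> z) must hold.
Then branch requires (z ==> on) && ((!z) ==> (!(on ==> ((!z) ==> z)))); else branch requires !(on ==> (!on)).
Before the if: (z ==> ((z ==> on) && ((!z) ==> (!(on ==> ((!z) ==> z)))))) && ((!z) ==> (!(on ==> (!on))))
Before z := on: (on ==> ((!on) ==> (!(on ==> ((!on) ==> on))))) && ((!on) ==> (!(on ==> (!on))))
Before z := z: (on ==> ((!on) ==> (!(on ==> ((!on) ==> on))))) && ((!on) ==> (!(on ==> (!on))))
Answer: WP = (on ==> ((!on) ==> (!(on ==> ((!on) ==> on))))) && ((!on) ==> (!(on ==> (!on))))


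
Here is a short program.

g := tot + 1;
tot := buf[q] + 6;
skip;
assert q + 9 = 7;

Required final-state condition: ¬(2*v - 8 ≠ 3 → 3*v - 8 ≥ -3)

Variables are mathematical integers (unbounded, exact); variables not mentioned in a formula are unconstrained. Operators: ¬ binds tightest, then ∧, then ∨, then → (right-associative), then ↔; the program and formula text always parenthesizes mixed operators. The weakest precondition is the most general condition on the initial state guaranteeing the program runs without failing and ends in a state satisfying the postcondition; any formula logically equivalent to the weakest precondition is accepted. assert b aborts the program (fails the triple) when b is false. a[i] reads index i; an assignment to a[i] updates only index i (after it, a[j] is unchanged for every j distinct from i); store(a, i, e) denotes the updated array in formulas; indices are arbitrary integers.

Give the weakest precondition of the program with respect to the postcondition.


Working backward. After the program, the postcondition ¬(2*v - 8 ≠ 3 → 3*v - 8 ≥ -3) must hold; in canonical form it is ¬(2*v ≠ 11 → 3*v ≥ 5).
Before assert q + 9 = 7: q = -2 ∧ (¬(2*v ≠ 11 → 3*v ≥ 5))
Before skip: q = -2 ∧ (¬(2*v ≠ 11 → 3*v ≥ 5))
Before tot := buf[q] + 6: q = -2 ∧ (¬(2*v ≠ 11 → 3*v ≥ 5))
Before g := tot + 1: q = -2 ∧ (¬(2*v ≠ 11 → 3*v ≥ 5))
Answer: WP = q = -2 ∧ (¬(2*v ≠ 11 → 3*v ≥ 5))


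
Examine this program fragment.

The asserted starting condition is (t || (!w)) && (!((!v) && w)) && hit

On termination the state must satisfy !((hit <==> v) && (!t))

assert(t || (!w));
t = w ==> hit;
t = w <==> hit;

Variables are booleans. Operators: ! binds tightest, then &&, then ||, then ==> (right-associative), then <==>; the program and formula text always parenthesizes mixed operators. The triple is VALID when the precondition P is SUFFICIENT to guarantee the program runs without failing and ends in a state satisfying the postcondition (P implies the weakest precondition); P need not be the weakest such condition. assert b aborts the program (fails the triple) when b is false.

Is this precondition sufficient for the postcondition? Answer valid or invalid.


Working backward. After the program, !((hit <==> v) && (!t)) must hold.
Before t := w <==> hit: !((hit <==> v) && (!(w <==> hit)))
Before t := w ==> hit: !((hit <==> v) && (!(w <==> hit)))
Before assert t || (!w): (t || (!w)) && (!((hit <==> v) && (!(w <==> hit))))
The weakest precondition is (t || (!w)) && (!((hit <==> v) && (!(w <==> hit)))).
Check whether (t || (!w)) && (!((!v) && w)) && hit implies it.
Countermodel: at the initial state hit = true, t = false, v = true, w = false, the precondition holds but the weakest precondition fails.
Answer: invalid


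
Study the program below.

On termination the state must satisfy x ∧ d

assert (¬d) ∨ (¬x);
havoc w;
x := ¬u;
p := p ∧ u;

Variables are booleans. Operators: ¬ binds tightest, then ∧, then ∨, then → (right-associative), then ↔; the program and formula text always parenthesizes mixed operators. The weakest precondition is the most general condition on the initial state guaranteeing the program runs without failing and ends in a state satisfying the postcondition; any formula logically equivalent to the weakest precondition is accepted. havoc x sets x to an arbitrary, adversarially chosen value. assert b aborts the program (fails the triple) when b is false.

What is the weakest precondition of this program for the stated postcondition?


Working backward. After the program, x ∧ d must hold.
Before p := p ∧ u: x ∧ d
Before x := ¬u: (¬u) ∧ d
Before havoc w: (¬u) ∧ d
Before assert (¬d) ∨ (¬x): ((¬d) ∨ (¬x)) ∧ (¬u) ∧ d
Answer: WP = ((¬d) ∨ (¬x)) ∧ (¬u) ∧ d


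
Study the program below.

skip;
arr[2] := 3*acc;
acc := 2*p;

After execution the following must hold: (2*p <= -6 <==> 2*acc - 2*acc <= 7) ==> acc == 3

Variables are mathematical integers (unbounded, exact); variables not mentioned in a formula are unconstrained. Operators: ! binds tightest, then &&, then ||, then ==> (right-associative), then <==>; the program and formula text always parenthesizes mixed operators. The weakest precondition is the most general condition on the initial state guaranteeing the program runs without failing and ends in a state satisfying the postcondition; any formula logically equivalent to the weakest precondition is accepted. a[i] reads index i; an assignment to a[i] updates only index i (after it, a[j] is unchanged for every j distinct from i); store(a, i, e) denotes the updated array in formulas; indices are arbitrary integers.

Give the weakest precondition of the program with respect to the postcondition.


Working backward. After the program, the postcondition (2*p <= -6 <==> 2*acc - 2*acc <= 7) ==> acc == 3 must hold; in canonical form it is 2*p <= -6 ==> acc == 3.
Before acc := 2*p: 2*p <= -6 ==> 2*p == 3
Before arr[2] := 3*acc: 2*p <= -6 ==> 2*p == 3
Before skip: 2*p <= -6 ==> 2*p == 3
Answer: WP = 2*p <= -6 ==> 2*p == 3


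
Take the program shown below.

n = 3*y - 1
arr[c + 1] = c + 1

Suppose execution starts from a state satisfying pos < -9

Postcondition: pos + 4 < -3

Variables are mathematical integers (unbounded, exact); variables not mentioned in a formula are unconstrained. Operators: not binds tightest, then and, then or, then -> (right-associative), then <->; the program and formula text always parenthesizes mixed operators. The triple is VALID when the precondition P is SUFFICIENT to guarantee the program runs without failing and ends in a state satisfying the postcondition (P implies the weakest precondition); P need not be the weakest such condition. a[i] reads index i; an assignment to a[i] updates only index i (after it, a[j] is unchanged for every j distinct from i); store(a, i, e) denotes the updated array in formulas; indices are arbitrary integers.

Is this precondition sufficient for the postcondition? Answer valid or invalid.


Working backward. After the program, the postcondition pos + 4 < -3 must hold; in canonical form it is pos < -7.
Before arr[c + 1] := c + 1: pos < -7
Before n := 3*y - 1: pos < -7
The weakest precondition is pos < -7.
Check whether pos < -9 implies it.
Every state satisfying the precondition satisfies the weakest precondition: the implication holds.
Answer: valid


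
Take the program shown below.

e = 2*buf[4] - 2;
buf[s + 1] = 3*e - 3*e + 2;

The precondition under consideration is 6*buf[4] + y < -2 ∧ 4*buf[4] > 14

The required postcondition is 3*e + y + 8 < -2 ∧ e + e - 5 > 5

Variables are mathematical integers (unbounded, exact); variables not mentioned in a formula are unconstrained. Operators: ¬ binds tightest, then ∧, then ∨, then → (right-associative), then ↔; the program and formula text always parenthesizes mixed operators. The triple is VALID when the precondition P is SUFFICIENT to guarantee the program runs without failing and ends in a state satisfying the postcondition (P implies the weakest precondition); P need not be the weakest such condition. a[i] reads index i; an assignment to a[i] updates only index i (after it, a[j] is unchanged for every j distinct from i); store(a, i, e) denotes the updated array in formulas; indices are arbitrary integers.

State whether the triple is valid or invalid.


Working backward. After the program, the postcondition 3*e + y + 8 < -2 ∧ e + e - 5 > 5 must hold; in canonical form it is 3*e + y < -10 ∧ 2*e > 10.
Before buf[s + 1] := 3*e - 3*e + 2: 3*e + y < -10 ∧ 2*e > 10
Before e := 2*buf[4] - 2: 6*buf[4] + y < -4 ∧ 4*buf[4] > 14
The weakest precondition is 6*buf[4] + y < -4 ∧ 4*buf[4] > 14.
Check whether 6*buf[4] + y < -2 ∧ 4*buf[4] > 14 implies it.
Countermodel: at the initial state buf = {[4] = 4, elsewhere 4}, y = -27, the precondition holds but the weakest precondition fails.
Answer: invalid


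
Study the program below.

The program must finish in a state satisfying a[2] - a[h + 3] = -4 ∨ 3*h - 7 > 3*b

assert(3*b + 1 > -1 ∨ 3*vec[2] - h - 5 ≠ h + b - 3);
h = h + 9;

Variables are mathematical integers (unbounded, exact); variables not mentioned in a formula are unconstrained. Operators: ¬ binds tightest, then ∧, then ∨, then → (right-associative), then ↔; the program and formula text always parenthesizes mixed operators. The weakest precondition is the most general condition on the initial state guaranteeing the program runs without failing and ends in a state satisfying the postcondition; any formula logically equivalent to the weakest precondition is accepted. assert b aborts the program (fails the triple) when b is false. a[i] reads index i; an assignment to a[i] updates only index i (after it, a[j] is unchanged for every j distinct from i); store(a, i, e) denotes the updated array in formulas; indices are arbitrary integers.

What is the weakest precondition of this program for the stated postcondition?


Working backward. After the program, the postcondition a[2] - a[h + 3] = -4 ∨ 3*h - 7 > 3*b must hold; in canonical form it is a[2] = a[h + 3] - 4 ∨ 3*h > 3*b + 7.
Before h := h + 9: a[2] = a[h + 12] - 4 ∨ 3*h > 3*b - 20
Before assert 3*b + 1 > -1 ∨ 3*vec[2] - h - 5 ≠ h + b - 3: (3*b > -2 ∨ 3*vec[2] ≠ b + 2*h + 2) ∧ (a[2] = a[h + 12] - 4 ∨ 3*h > 3*b - 20)
Answer: WP = (3*b > -2 ∨ 3*vec[2] ≠ b + 2*h + 2) ∧ (a[2] = a[h + 12] - 4 ∨ 3*h > 3*b - 20)


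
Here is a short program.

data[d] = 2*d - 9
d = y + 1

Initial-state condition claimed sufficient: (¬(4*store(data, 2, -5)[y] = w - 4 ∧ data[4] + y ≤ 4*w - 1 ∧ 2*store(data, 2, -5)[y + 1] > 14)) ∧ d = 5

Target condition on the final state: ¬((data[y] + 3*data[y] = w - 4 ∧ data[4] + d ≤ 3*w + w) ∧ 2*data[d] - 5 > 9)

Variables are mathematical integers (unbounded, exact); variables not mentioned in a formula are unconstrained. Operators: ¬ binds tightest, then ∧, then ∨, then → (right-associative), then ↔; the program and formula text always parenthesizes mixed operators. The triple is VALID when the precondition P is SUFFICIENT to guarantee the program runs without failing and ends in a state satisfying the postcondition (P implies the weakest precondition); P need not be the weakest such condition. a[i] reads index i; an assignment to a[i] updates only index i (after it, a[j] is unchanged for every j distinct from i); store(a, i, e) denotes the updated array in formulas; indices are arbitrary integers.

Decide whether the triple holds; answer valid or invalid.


Working backward. After the program, the postcondition ¬((data[y] + 3*data[y] = w - 4 ∧ data[4] + d ≤ 3*w + w) ∧ 2*data[d] - 5 > 9) must hold; in canonical form it is ¬(4*data[y] = w - 4 ∧ data[4] + d ≤ 4*w ∧ 2*data[d] > 14).
Before d := y + 1: ¬(4*data[y] = w - 4 ∧ data[4] + y ≤ 4*w - 1 ∧ 2*data[y + 1] > 14)
Before data[d] := 2*d - 9: ¬(4*store(data, d, 2*d - 9)[y] = w - 4 ∧ store(data, d, 2*d - 9)[4] + y ≤ 4*w - 1 ∧ 2*store(data, d, 2*d - 9)[y + 1] > 14)
The weakest precondition is ¬(4*store(data, d, 2*d - 9)[y] = w - 4 ∧ store(data, d, 2*d - 9)[4] + y ≤ 4*w - 1 ∧ 2*store(data, d, 2*d - 9)[y + 1] > 14).
Check whether (¬(4*store(data, 2, -5)[y] = w - 4 ∧ data[4] + y ≤ 4*w - 1 ∧ 2*store(data, 2, -5)[y + 1] > 14)) ∧ d = 5 implies it.
Countermodel: at the initial state d = 5, data = {[2] = -6, [3] = 8, [4] = -83, [5] = 6, elsewhere 6}, w = -20, y = 2, the precondition holds but the weakest precondition fails.
Answer: invalid


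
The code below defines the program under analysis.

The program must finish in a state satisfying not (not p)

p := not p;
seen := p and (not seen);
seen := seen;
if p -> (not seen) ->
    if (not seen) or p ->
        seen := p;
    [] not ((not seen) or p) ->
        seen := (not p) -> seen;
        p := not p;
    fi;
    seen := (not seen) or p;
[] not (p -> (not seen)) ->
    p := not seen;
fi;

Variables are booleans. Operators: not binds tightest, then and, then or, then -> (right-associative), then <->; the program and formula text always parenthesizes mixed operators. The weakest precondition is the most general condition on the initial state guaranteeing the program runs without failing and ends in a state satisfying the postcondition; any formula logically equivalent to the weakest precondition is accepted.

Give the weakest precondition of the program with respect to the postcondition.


Working backward. After the program, the postcondition not (not p) must hold; in canonical form it is p.
Then branch requires (((not seen) or p) -> p) and ((not ((not seen) or p)) -> (not p)); else branch requires not seen.
Before the if: ((p -> (not seen)) -> ((((not seen) or p) -> p) and ((not ((not seen) or p)) -> (not p)))) and ((not (p -> (not seen))) -> (not seen))
Before seen := seen: ((p -> (not seen)) -> ((((not seen) or p) -> p) and ((not ((not seen) or p)) -> (not p)))) and ((not (p -> (not seen))) -> (not seen))
Before seen := p and (not seen): ((p -> (not (p and (not seen)))) -> ((((not (p and (not seen))) or p) -> p) and ((not ((not (p and (not seen))) or p)) -> (not p)))) and ((not (p -> (not (p and (not seen))))) -> (not (p and (not seen))))
Before p := not p: (((not p) -> (not ((not p) and (not seen)))) -> ((((not ((not p) and (not seen))) or (not p)) -> (not p)) and ((not ((not ((not p) and (not seen))) or (not p))) -> p))) and ((not ((not p) -> (not ((not p) and (not seen))))) -> (not ((not p) and (not seen))))
Answer: WP = (((not p) -> (not ((not p) and (not seen)))) -> ((((not ((not p) and (not seen))) or (not p)) -> (not p)) and ((not ((not ((not p) and (not seen))) or (not p))) -> p))) and ((not ((not p) -> (not ((not p) and (not seen))))) -> (not ((not p) and (not seen))))


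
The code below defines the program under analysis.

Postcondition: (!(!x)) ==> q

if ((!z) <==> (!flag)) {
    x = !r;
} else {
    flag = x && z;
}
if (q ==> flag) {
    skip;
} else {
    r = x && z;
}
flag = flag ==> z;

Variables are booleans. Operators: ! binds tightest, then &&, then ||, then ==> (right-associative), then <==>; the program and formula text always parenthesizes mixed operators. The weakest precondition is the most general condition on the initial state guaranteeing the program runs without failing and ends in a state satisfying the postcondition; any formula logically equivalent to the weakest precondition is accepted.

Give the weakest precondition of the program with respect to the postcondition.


Working backward. After the program, the postcondition (!(!x)) ==> q must hold; in canonical form it is x ==> q.
Before flag := flag ==> z: x ==> q
Then branch requires x ==> q; else branch requires x ==> q.
Before the if: ((q ==> flag) ==> (x ==> q)) && ((!(q ==> flag)) ==> (x ==> q))
Then branch requires ((q ==> flag) ==> ((!r) ==> q)) && ((!(q ==> flag)) ==> ((!r) ==> q)); else branch requires ((q ==> (x && z)) ==> (x ==> q)) && ((!(q ==> (x && z))) ==> (x ==> q)).
Before the if: (((!z) <==> (!flag)) ==> (((q ==> flag) ==> ((!r) ==> q)) && ((!(q ==> flag)) ==> ((!r) ==> q)))) && ((!((!z) <==> (!flag))) ==> (((q ==> (x && z)) ==> (x ==> q)) && ((!(q ==> (x && z))) ==> (x ==> q))))
Answer: WP = (((!z) <==> (!flag)) ==> (((q ==> flag) ==> ((!r) ==> q)) && ((!(q ==> flag)) ==> ((!r) ==> q)))) && ((!((!z) <==> (!flag))) ==> (((q ==> (x && z)) ==> (x ==> q)) && ((!(q ==> (x && z))) ==> (x ==> q))))


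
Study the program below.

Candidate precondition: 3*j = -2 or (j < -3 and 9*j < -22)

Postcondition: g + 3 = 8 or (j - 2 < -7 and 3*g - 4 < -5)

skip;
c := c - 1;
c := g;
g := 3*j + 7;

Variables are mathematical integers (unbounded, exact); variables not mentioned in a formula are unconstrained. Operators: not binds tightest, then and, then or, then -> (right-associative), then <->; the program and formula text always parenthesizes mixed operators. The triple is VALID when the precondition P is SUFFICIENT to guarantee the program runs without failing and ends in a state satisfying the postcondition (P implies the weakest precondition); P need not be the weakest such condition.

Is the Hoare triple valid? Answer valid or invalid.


Working backward. After the program, the postcondition g + 3 = 8 or (j - 2 < -7 and 3*g - 4 < -5) must hold; in canonical form it is g = 5 or (j < -5 and 3*g < -1).
Before g := 3*j + 7: 3*j = -2 or (j < -5 and 9*j < -22)
Before c := g: 3*j = -2 or (j < -5 and 9*j < -22)
Before c := c - 1: 3*j = -2 or (j < -5 and 9*j < -22)
Before skip: 3*j = -2 or (j < -5 and 9*j < -22)
The weakest precondition is 3*j = -2 or (j < -5 and 9*j < -22).
Check whether 3*j = -2 or (j < -3 and 9*j < -22) implies it.
Countermodel: at the initial state j = -5, the precondition holds but the weakest precondition fails.
Answer: invalid


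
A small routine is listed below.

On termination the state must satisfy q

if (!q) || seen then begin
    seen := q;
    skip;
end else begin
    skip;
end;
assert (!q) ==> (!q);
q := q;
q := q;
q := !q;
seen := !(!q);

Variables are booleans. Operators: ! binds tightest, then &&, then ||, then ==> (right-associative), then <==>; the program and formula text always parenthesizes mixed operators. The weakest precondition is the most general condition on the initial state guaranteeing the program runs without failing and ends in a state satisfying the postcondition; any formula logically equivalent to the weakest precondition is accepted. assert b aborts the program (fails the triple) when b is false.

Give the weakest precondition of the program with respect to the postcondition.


Working backward. After the program, q must hold.
Before seen := !(!q): q
Before q := !q: !q
Before q := q: !q
Before q := q: !q
Before assert (!q) ==> (!q): !q
Then branch requires !q; else branch requires !q.
Before the if: (((!q) || seen) ==> (!q)) && ((!((!q) || seen)) ==> (!q))
Answer: WP = (((!q) || seen) ==> (!q)) && ((!((!q) || seen)) ==> (!q))


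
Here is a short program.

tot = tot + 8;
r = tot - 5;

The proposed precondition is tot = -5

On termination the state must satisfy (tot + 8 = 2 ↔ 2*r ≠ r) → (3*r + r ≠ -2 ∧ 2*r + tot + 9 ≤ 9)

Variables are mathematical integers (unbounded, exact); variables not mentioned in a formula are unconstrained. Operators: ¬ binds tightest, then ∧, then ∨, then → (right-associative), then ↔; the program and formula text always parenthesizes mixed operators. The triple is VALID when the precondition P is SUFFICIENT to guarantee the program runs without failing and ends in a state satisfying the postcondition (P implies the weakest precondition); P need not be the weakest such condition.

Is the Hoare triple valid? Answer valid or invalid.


Working backward. After the program, the postcondition (tot + 8 = 2 ↔ 2*r ≠ r) → (3*r + r ≠ -2 ∧ 2*r + tot + 9 ≤ 9) must hold; in canonical form it is (tot = -6 ↔ r ≠ 0) → (4*r ≠ -2 ∧ 2*r + tot ≤ 0).
Before r := tot - 5: (tot = -6 ↔ tot ≠ 5) → (4*tot ≠ 18 ∧ 3*tot ≤ 10)
Before tot := tot + 8: (tot = -14 ↔ tot ≠ -3) → (4*tot ≠ -14 ∧ 3*tot ≤ -14)
The weakest precondition is (tot = -14 ↔ tot ≠ -3) → (4*tot ≠ -14 ∧ 3*tot ≤ -14).
Check whether tot = -5 implies it.
Every state satisfying the precondition satisfies the weakest precondition: the implication holds.
Answer: valid


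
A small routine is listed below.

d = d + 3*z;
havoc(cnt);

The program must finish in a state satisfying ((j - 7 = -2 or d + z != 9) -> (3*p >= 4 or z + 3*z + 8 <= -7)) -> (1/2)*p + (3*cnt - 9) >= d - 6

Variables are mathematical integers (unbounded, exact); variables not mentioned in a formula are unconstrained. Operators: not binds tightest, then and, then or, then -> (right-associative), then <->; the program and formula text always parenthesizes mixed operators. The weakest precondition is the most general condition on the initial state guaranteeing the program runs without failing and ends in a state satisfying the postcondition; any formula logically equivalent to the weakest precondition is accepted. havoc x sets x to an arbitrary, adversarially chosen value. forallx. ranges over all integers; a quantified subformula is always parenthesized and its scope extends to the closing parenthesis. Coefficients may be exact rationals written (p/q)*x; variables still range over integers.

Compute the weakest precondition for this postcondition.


Working backward. After the program, the postcondition ((j - 7 = -2 or d + z != 9) -> (3*p >= 4 or z + 3*z + 8 <= -7)) -> (1/2)*p + (3*cnt - 9) >= d - 6 must hold; in canonical form it is ((j = 5 or d + z != 9) -> (3*p >= 4 or 4*z <= -15)) -> 3*cnt + (1/2)*p >= d + 3.
Before havoc cnt: forall cnt_1. (((j = 5 or d + z != 9) -> (3*p >= 4 or 4*z <= -15)) -> 3*cnt_1 + (1/2)*p >= d + 3)
Before d := d + 3*z: forall cnt_1. (((j = 5 or d + 4*z != 9) -> (3*p >= 4 or 4*z <= -15)) -> 3*cnt_1 + (1/2)*p >= d + 3*z + 3)
Answer: WP = forall cnt_1. (((j = 5 or d + 4*z != 9) -> (3*p >= 4 or 4*z <= -15)) -> 3*cnt_1 + (1/2)*p >= d + 3*z + 3)


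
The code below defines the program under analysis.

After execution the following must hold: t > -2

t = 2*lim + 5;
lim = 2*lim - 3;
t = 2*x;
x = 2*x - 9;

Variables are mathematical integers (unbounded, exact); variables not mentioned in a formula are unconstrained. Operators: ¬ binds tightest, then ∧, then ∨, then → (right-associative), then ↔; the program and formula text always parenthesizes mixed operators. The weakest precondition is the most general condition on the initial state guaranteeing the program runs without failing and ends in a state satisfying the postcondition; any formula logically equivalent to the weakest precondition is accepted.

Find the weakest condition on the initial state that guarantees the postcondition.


Working backward. After the program, t > -2 must hold.
Before x := 2*x - 9: t > -2
Before t := 2*x: 2*x > -2
Before lim := 2*lim - 3: 2*x > -2
Before t := 2*lim + 5: 2*x > -2
Answer: WP = 2*x > -2


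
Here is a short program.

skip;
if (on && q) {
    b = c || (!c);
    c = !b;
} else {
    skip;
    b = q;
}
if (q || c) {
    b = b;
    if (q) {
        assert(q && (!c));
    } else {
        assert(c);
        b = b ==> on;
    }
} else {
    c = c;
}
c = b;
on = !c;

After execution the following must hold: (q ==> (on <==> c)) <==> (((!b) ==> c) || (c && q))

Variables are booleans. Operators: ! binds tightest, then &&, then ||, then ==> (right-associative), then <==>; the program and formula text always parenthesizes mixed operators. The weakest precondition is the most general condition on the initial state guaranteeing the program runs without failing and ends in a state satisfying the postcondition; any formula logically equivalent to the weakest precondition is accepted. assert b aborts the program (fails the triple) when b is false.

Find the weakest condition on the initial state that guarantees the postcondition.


Working backward. After the program, (q ==> (on <==> c)) <==> (((!b) ==> c) || (c && q)) must hold.
Before on := !c: (q ==> ((!c) <==> c)) <==> (((!b) ==> c) || (c && q))
Before c := b: (q ==> ((!b) <==> b)) <==> (((!b) ==> b) || (b && q))
Then branch requires (q ==> (q && (!c) && ((q ==> ((!b) <==> b)) <==> (((!b) ==> b) || (b && q))))) && ((!q) ==> (c && ((q ==> ((!(b ==> on)) <==> (b ==> on))) <==> (((!(b ==> on)) ==> (b ==> on)) || ((b ==> on) && q))))); else branch requires (q ==> ((!b) <==> b)) <==> (((!b) ==> b) || (b && q)).
Before the if: ((q || c) ==> ((q ==> (q && (!c) && ((q ==> ((!b) <==> b)) <==> (((!b) ==> b) || (b && q))))) && ((!q) ==> (c && ((q ==> ((!(b ==> on)) <==> (b ==> on))) <==> (((!(b ==> on)) ==> (b ==> on)) || ((b ==> on) && q))))))) && ((!(q || c)) ==> ((q ==> ((!b) <==> b)) <==> (((!b) ==> b) || (b && q))))
Then branch requires !q; else branch requires ((q || c) ==> ((q ==> (q && (!c) && ((q ==> ((!q) <==> q)) <==> (((!q) ==> q) || q)))) && ((!q) ==> (c && ((q ==> ((!(q ==> on)) <==> (q ==> on))) <==> (((!(q ==> on)) ==> (q ==> on)) || ((q ==> on) && q))))))) && ((!(q || c)) ==> ((q ==> ((!q) <==> q)) <==> (((!q) ==> q) || q))).
Before the if: ((on && q) ==> (!q)) && ((!(on && q)) ==> (((q || c) ==> ((q ==> (q && (!c) && ((q ==> ((!q) <==> q)) <==> (((!q) ==> q) || q)))) && ((!q) ==> (c && ((q ==> ((!(q ==> on)) <==> (q ==> on))) <==> (((!(q ==> on)) ==> (q ==> on)) || ((q ==> on) && q))))))) && ((!(q || c)) ==> ((q ==> ((!q) <==> q)) <==> (((!q) ==> q) || q)))))
Before skip: ((on && q) ==> (!q)) && ((!(on && q)) ==> (((q || c) ==> ((q ==> (q && (!c) && ((q ==> ((!q) <==> q)) <==> (((!q) ==> q) || q)))) && ((!q) ==> (c && ((q ==> ((!(q ==> on)) <==> (q ==> on))) <==> (((!(q ==> on)) ==> (q ==> on)) || ((q ==> on) && q))))))) && ((!(q || c)) ==> ((q ==> ((!q) <==> q)) <==> (((!q) ==> q) || q)))))
Answer: WP = ((on && q) ==> (!q)) && ((!(on && q)) ==> (((q || c) ==> ((q ==> (q && (!c) && ((q ==> ((!q) <==> q)) <==> (((!q) ==> q) || q)))) && ((!q) ==> (c && ((q ==> ((!(q ==> on)) <==> (q ==> on))) <==> (((!(q ==> on)) ==> (q ==> on)) || ((q ==> on) && q))))))) && ((!(q || c)) ==> ((q ==> ((!q) <==> q)) <==> (((!q) ==> q) || q)))))
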